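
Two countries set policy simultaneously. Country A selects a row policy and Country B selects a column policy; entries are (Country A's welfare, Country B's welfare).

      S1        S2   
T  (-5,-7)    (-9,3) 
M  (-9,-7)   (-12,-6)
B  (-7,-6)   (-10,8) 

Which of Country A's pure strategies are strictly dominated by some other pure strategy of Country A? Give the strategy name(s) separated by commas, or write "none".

M, B

T: no other strategy beats it everywhere (M at S1 (-5>-9); B at S1 (-5>-7)).
M: dominated, since T does at least as well everywhere (S1: -5>-9, S2: -9>-12).
B: dominated, since T does at least as well everywhere (S1: -5>-7, S2: -9>-10).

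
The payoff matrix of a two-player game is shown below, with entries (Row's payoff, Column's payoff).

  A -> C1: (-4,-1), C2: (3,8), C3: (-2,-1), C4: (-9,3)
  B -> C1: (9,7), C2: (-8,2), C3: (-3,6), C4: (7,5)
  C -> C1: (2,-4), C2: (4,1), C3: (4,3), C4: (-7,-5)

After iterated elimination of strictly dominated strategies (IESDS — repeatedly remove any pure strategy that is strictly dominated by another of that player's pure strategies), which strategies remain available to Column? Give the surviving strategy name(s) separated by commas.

For Row, C strictly dominates A on the remaining columns (C1: 2>-4, C2: 4>3, C3: 4>-2, C4: -7>-9); eliminate A.
For Column, C3 strictly dominates C2 on the remaining rows (B: 6>2, C: 3>1); eliminate C2.
Column's strategy C4 is strictly dominated by C1 (B: 7>5, C: -4>-5) and is removed.
Among the remaining strategies, none is strictly dominated by another pure strategy of the same player, so the elimination stops.
Surviving strategies — Row: {B, C}; Column: {C1, C3}.

C1, C3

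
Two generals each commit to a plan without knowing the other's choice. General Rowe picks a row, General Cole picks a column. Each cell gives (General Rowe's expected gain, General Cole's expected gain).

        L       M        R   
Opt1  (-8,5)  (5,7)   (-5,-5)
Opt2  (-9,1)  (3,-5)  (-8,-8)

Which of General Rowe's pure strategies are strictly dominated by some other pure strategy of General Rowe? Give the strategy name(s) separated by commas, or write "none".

Opt2

Nothing dominates Opt1: Opt2 at L (-8>-9).
Opt2 is strictly dominated by Opt1 (L: -8>-9, M: 5>3, R: -5>-8).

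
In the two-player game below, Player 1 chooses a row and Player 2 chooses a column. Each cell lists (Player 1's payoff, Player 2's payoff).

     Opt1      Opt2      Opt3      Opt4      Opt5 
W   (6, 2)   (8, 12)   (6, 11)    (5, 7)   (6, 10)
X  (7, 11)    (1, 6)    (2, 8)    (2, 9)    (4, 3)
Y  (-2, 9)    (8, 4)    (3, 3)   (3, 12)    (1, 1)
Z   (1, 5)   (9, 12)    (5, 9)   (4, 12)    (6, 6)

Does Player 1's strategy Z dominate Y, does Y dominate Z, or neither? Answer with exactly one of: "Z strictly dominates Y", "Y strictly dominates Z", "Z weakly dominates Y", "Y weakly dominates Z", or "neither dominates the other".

Compare Z to Y across each choice by Player 2: Opt1: 1>-2, Opt2: 9>8, Opt3: 5>3, Opt4: 4>3, Opt5: 6>1.
Every comparison favours Z, so Z strictly dominates Y.

Z strictly dominates Y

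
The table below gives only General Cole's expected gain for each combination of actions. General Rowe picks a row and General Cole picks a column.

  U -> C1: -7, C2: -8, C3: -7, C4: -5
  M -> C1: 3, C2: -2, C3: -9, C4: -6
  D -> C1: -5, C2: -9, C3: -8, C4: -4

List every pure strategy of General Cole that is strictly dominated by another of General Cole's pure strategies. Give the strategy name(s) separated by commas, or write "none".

C2, C3

Nothing dominates C1: C2 at U (-7>-8); C3 at U (-7=-7); C4 at M (3>-6).
C2 is strictly dominated by C1 (U: -7>-8, M: 3>-2, D: -5>-9).
C3: dominated, since C4 does at least as well everywhere (U: -5>-7, M: -6>-9, D: -4>-8).
C4: no other strategy beats it everywhere (C1 at U (-5>-7); C2 at U (-5>-8); C3 at U (-5>-7)).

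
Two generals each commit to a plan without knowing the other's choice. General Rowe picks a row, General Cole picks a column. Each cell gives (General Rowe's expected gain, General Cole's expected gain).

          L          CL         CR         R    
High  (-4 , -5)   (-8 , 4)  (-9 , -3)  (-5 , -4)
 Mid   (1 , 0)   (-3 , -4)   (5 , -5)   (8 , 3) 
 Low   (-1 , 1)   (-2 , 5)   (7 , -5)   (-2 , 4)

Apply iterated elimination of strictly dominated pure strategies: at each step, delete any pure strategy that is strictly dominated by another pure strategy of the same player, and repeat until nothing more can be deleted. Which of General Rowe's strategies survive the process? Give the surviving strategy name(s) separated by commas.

Mid, Low

For General Rowe, Mid strictly dominates High on the remaining columns (L: 1>-4, CL: -3>-8, CR: 5>-9, R: 8>-5); eliminate High.
For General Cole, R strictly dominates L on the remaining rows (Mid: 3>0, Low: 4>1); eliminate L.
General Cole's strategy CR is strictly dominated by CL (Mid: -4>-5, Low: 5>-5) and is removed.
Among the remaining strategies, none is strictly dominated by another pure strategy of the same player, so the elimination stops.
Surviving strategies — General Rowe: {Mid, Low}; General Cole: {CL, R}.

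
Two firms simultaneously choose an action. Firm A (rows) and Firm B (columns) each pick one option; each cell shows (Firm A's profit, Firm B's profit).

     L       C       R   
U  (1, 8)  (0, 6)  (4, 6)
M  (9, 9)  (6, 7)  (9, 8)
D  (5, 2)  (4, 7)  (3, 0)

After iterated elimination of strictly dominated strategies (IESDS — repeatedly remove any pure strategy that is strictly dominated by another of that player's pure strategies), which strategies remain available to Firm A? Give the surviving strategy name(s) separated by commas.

M

For Firm A, M strictly dominates U on the remaining columns (L: 9>1, C: 6>0, R: 9>4); eliminate U.
Firm A's strategy D is strictly dominated by M (L: 9>5, C: 6>4, R: 9>3) and is removed.
For Firm B, L strictly dominates C on the remaining rows (M: 9>7); eliminate C.
Column R is eliminated: L beats it against every remaining row (M: 9>8).
Among the remaining strategies, none is strictly dominated by another pure strategy of the same player, so the elimination stops.
Surviving strategies — Firm A: {M}; Firm B: {L}.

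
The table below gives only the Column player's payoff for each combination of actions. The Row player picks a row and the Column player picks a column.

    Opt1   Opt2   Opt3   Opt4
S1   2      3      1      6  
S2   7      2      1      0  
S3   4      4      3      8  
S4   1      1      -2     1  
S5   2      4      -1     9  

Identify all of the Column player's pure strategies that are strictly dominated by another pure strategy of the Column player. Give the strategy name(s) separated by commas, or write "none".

Opt1 is not dominated — it holds its own against Opt2 at S2 (7>2); Opt3 at S1 (2>1); Opt4 at S2 (7>0).
Nothing dominates Opt2: Opt1 at S1 (3>2); Opt3 at S1 (3>1); Opt4 at S2 (2>0).
Opt1 strictly dominates Opt3 — S1: 2>1, S2: 7>1, S3: 4>3, S4: 1>-2, S5: 2>-1.
Opt4 is not dominated — it holds its own against Opt1 at S1 (6>2); Opt2 at S1 (6>3); Opt3 at S1 (6>1).

Opt3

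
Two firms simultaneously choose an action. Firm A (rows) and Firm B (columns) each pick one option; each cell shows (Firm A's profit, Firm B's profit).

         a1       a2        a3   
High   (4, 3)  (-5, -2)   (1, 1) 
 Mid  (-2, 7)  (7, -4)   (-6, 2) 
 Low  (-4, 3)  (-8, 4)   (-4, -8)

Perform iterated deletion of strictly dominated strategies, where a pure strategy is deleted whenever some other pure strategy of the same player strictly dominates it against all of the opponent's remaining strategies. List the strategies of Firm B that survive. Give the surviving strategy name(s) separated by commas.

a1

Row Low is eliminated: High beats it against every remaining column (a1: 4>-4, a2: -5>-8, a3: 1>-4).
Column a2 is eliminated: a1 beats it against every remaining row (High: 3>-2, Mid: 7>-4).
Row Mid is eliminated: High beats it against every remaining column (a1: 4>-2, a3: 1>-6).
Firm B's strategy a3 is strictly dominated by a1 (High: 3>1) and is removed.
Among the remaining strategies, none is strictly dominated by another pure strategy of the same player, so the elimination stops.
Surviving strategies — Firm A: {High}; Firm B: {a1}.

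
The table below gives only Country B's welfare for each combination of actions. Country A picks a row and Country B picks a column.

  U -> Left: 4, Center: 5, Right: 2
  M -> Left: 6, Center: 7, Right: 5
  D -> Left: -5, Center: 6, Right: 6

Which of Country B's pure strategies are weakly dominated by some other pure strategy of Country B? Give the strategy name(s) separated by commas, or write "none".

Left, Right

Left is weakly dominated by Center (U: 5>4, M: 7>6, D: 6>-5).
Nothing dominates Center: Left at U (5>4); Right at U (5>2).
Right: dominated, since Center does at least as well everywhere (U: 5>2, M: 7>5, D: 6=6).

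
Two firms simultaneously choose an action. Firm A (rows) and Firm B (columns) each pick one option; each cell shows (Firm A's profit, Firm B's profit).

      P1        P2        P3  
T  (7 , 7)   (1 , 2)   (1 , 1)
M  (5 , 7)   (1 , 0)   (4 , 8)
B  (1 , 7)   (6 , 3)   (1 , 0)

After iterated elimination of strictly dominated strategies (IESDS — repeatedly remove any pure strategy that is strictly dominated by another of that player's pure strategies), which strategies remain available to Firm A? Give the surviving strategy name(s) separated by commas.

Firm B's strategy P2 is strictly dominated by P1 (T: 7>2, M: 7>0, B: 7>3) and is removed.
Firm A's strategy B is strictly dominated by M (P1: 5>1, P3: 4>1) and is removed.
Among the remaining strategies, none is strictly dominated by another pure strategy of the same player, so the elimination stops.
Surviving strategies — Firm A: {T, M}; Firm B: {P1, P3}.

T, M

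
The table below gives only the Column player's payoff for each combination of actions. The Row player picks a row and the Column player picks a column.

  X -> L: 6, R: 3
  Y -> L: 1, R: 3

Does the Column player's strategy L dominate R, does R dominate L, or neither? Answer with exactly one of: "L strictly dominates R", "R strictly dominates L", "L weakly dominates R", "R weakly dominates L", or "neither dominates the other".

neither dominates the other

L's payoffs vs R's, by the Row player's action — X: 6>3, Y: 1<3.
L does better at X but worse at Y; neither strategy dominates the other.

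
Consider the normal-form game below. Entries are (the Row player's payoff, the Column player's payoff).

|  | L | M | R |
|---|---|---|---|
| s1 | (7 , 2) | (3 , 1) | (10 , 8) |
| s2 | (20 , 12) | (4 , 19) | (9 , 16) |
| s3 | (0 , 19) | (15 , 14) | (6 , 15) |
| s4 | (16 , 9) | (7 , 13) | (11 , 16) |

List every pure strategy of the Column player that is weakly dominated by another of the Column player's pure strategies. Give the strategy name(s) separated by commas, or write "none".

L: no other strategy beats it everywhere (M at s1 (2>1); R at s3 (19>15)).
Nothing dominates M: L at s2 (19>12); R at s2 (19>16).
Nothing dominates R: L at s1 (8>2); M at s1 (8>1).

none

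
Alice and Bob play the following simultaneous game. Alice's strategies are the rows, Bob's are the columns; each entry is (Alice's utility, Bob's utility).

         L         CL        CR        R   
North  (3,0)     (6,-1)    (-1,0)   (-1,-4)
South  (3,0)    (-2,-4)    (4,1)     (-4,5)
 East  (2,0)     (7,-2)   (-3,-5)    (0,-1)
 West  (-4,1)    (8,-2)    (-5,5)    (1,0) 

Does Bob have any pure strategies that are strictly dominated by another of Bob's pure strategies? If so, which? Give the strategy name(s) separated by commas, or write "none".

L is not dominated — it holds its own against CL at North (0>-1); CR at North (0=0); R at North (0>-4).
CL is strictly dominated by L (North: 0>-1, South: 0>-4, East: 0>-2, West: 1>-2).
CR is not dominated — it holds its own against L at North (0=0); CL at North (0>-1); R at North (0>-4).
R is not dominated — it holds its own against L at South (5>0); CL at South (5>-4); CR at South (5>1).

CL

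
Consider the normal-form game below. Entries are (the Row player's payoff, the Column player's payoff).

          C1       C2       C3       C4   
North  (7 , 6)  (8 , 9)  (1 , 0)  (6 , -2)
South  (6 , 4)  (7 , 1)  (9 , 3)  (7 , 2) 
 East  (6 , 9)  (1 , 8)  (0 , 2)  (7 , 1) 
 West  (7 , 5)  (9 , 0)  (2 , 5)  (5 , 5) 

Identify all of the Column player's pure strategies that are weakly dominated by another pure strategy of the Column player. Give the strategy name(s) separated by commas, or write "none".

C1 is not dominated — it holds its own against C2 at South (4>1); C3 at North (6>0); C4 at North (6>-2).
Nothing dominates C2: C1 at North (9>6); C3 at North (9>0); C4 at North (9>-2).
C1 weakly dominates C3 — North: 6>0, South: 4>3, East: 9>2, West: 5=5.
C4 is weakly dominated by C1 (North: 6>-2, South: 4>2, East: 9>1, West: 5=5).

C3, C4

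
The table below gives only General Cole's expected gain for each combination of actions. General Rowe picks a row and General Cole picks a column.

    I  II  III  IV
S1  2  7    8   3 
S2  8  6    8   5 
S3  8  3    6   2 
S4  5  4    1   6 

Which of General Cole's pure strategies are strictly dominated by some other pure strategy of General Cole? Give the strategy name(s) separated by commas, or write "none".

none

I: no other strategy beats it everywhere (II at S2 (8>6); III at S2 (8=8); IV at S2 (8>5)).
II: no other strategy beats it everywhere (I at S1 (7>2); III at S4 (4>1); IV at S1 (7>3)).
Nothing dominates III: I at S1 (8>2); II at S1 (8>7); IV at S1 (8>3).
IV is not dominated — it holds its own against I at S1 (3>2); II at S4 (6>4); III at S4 (6>1).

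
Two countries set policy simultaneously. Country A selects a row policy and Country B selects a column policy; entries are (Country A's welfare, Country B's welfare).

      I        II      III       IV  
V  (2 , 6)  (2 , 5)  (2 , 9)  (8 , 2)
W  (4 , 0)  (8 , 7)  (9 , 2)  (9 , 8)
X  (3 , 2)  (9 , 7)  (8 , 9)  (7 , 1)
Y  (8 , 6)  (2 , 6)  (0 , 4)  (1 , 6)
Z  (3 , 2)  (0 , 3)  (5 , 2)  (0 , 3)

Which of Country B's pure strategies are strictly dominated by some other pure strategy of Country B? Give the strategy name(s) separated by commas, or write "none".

I is not dominated — it holds its own against II at V (6>5); III at Y (6>4); IV at V (6>2).
II is not dominated — it holds its own against I at W (7>0); III at W (7>2); IV at V (5>2).
Nothing dominates III: I at V (9>6); II at V (9>5); IV at V (9>2).
IV: no other strategy beats it everywhere (I at W (8>0); II at W (8>7); III at W (8>2)).

none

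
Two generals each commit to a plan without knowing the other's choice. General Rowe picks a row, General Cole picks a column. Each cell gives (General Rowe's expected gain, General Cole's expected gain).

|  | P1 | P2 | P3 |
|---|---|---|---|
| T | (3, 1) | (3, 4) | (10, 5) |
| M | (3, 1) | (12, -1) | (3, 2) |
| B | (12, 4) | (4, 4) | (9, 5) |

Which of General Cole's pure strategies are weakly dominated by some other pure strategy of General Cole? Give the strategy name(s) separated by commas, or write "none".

P1, P2

P1 is weakly dominated by P3 (T: 5>1, M: 2>1, B: 5>4).
P2: dominated, since P3 does at least as well everywhere (T: 5>4, M: 2>-1, B: 5>4).
P3 is not dominated — it holds its own against P1 at T (5>1); P2 at T (5>4).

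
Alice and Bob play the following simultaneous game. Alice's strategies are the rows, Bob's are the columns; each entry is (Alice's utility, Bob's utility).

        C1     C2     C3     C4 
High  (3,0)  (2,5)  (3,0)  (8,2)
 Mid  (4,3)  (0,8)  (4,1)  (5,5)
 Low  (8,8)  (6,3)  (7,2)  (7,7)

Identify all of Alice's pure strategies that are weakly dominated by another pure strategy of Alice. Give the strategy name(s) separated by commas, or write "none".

High is not dominated — it holds its own against Mid at C2 (2>0); Low at C4 (8>7).
Mid is weakly dominated by Low (C1: 8>4, C2: 6>0, C3: 7>4, C4: 7>5).
Low is not dominated — it holds its own against High at C1 (8>3); Mid at C1 (8>4).

Mid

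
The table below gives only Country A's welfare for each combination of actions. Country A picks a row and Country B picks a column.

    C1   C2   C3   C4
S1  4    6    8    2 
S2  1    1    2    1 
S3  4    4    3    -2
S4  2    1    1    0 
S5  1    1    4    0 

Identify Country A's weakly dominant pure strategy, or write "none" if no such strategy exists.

S1 vs S2: C1: 4>1, C2: 6>1, C3: 8>2, C4: 2>1.
S1 vs S3: C1: 4=4, C2: 6>4, C3: 8>3, C4: 2>-2.
S1 vs S4: C1: 4>2, C2: 6>1, C3: 8>1, C4: 2>0.
S1 vs S5: C1: 4>1, C2: 6>1, C3: 8>4, C4: 2>0.
S1 is at least as good as every other strategy against every opponent action, so it is weakly dominant.

S1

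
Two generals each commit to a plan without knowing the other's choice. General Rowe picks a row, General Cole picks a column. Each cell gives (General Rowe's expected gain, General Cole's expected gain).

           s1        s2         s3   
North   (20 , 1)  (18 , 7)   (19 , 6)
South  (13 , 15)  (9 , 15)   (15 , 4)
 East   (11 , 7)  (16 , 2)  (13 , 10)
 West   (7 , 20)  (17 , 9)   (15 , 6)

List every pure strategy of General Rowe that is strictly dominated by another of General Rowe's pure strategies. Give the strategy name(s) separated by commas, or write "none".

South, East, West

North: no other strategy beats it everywhere (South at s1 (20>13); East at s1 (20>11); West at s1 (20>7)).
South: dominated, since North does at least as well everywhere (s1: 20>13, s2: 18>9, s3: 19>15).
North strictly dominates East — s1: 20>11, s2: 18>16, s3: 19>13.
North strictly dominates West — s1: 20>7, s2: 18>17, s3: 19>15.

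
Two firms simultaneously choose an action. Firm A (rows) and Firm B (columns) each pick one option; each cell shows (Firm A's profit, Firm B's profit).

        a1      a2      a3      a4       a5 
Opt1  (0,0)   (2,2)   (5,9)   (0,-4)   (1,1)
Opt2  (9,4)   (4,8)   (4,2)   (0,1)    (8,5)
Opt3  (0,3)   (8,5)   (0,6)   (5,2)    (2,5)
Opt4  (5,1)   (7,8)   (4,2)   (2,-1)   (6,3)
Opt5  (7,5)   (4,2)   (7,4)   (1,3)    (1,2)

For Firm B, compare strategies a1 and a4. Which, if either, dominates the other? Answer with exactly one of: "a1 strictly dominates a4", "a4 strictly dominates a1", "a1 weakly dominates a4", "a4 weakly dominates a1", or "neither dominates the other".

a1 strictly dominates a4

Compare a1 to a4 across each opponent action: Opt1: 0>-4, Opt2: 4>1, Opt3: 3>2, Opt4: 1>-1, Opt5: 5>3.
Every comparison favours a1, so a1 strictly dominates a4.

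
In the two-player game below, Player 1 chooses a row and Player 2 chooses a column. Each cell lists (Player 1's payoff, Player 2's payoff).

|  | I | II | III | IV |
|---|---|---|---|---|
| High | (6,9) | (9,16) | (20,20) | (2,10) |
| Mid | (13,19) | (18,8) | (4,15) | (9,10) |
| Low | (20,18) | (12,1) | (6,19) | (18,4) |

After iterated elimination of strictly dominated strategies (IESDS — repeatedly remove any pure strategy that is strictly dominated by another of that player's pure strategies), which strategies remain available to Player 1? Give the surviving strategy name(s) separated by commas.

For Player 2, III strictly dominates II on the remaining rows (High: 20>16, Mid: 15>8, Low: 19>1); eliminate II.
Player 1's strategy Mid is strictly dominated by Low (I: 20>13, III: 6>4, IV: 18>9) and is removed.
Player 2's strategy I is strictly dominated by III (High: 20>9, Low: 19>18) and is removed.
Player 2's strategy IV is strictly dominated by III (High: 20>10, Low: 19>4) and is removed.
For Player 1, High strictly dominates Low on the remaining columns (III: 20>6); eliminate Low.
Among the remaining strategies, none is strictly dominated by another pure strategy of the same player, so the elimination stops.
Surviving strategies — Player 1: {High}; Player 2: {III}.

High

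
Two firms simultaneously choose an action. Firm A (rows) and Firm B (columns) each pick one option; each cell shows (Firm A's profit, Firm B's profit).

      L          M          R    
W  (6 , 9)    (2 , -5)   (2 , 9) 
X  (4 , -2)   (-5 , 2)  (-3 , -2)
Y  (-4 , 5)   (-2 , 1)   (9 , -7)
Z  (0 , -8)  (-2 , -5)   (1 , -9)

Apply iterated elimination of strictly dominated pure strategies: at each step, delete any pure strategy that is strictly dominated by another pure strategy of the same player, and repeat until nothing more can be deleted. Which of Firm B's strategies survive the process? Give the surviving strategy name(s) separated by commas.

Row X is eliminated: W beats it against every remaining column (L: 6>4, M: 2>-5, R: 2>-3).
Firm A's strategy Z is strictly dominated by W (L: 6>0, M: 2>-2, R: 2>1) and is removed.
For Firm B, L strictly dominates M on the remaining rows (W: 9>-5, Y: 5>1); eliminate M.
Among the remaining strategies, none is strictly dominated by another pure strategy of the same player, so the elimination stops.
Surviving strategies — Firm A: {W, Y}; Firm B: {L, R}.

L, R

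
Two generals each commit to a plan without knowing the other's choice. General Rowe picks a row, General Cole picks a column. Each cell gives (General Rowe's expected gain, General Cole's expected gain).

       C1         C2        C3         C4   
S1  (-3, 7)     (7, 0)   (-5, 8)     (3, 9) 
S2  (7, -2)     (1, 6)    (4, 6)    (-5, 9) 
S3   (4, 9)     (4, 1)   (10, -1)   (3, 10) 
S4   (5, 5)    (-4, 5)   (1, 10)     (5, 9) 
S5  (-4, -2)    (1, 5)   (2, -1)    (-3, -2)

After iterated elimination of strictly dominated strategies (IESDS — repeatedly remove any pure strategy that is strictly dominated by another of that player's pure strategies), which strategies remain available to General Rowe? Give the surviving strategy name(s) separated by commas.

General Rowe's strategy S5 is strictly dominated by S3 (C1: 4>-4, C2: 4>1, C3: 10>2, C4: 3>-3) and is removed.
Column C1 is eliminated: C4 beats it against every remaining row (S1: 9>7, S2: 9>-2, S3: 10>9, S4: 9>5).
General Rowe's strategy S2 is strictly dominated by S3 (C2: 4>1, C3: 10>4, C4: 3>-5) and is removed.
General Cole's strategy C2 is strictly dominated by C4 (S1: 9>0, S3: 10>1, S4: 9>5) and is removed.
For General Rowe, S4 strictly dominates S1 on the remaining columns (C3: 1>-5, C4: 5>3); eliminate S1.
Among the remaining strategies, none is strictly dominated by another pure strategy of the same player, so the elimination stops.
Surviving strategies — General Rowe: {S3, S4}; General Cole: {C3, C4}.

S3, S4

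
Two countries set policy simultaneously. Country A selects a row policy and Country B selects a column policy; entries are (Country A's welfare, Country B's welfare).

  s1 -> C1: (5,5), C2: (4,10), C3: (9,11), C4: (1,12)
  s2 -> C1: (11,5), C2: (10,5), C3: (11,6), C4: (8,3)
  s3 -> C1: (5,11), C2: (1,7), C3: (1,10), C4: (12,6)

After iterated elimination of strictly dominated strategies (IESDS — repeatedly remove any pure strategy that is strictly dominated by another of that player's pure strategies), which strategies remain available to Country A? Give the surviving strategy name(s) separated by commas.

s2

For Country A, s2 strictly dominates s1 on the remaining columns (C1: 11>5, C2: 10>4, C3: 11>9, C4: 8>1); eliminate s1.
Country B's strategy C2 is strictly dominated by C3 (s2: 6>5, s3: 10>7) and is removed.
Column C4 is eliminated: C1 beats it against every remaining row (s2: 5>3, s3: 11>6).
Row s3 is eliminated: s2 beats it against every remaining column (C1: 11>5, C3: 11>1).
Column C1 is eliminated: C3 beats it against every remaining row (s2: 6>5).
Among the remaining strategies, none is strictly dominated by another pure strategy of the same player, so the elimination stops.
Surviving strategies — Country A: {s2}; Country B: {C3}.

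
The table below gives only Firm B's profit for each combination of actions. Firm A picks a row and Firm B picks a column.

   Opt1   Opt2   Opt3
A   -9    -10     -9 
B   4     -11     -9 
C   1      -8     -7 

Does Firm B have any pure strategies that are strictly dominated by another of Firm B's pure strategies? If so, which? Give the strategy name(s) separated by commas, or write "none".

Opt2

Nothing dominates Opt1: Opt2 at A (-9>-10); Opt3 at A (-9=-9).
Opt2 is strictly dominated by Opt1 (A: -9>-10, B: 4>-11, C: 1>-8).
Opt3 is not dominated — it holds its own against Opt1 at A (-9=-9); Opt2 at A (-9>-10).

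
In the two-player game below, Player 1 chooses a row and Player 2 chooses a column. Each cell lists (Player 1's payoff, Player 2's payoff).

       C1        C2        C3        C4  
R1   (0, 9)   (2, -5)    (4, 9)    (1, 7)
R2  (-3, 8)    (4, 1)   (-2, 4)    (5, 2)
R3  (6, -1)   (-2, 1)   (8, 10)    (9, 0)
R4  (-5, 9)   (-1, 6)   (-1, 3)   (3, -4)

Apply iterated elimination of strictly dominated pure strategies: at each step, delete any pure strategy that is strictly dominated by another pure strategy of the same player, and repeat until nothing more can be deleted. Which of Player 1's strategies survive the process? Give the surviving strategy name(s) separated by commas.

R3

Column C4 is eliminated: C3 beats it against every remaining row (R1: 9>7, R2: 4>2, R3: 10>0, R4: 3>-4).
For Player 1, R1 strictly dominates R4 on the remaining columns (C1: 0>-5, C2: 2>-1, C3: 4>-1); eliminate R4.
Player 2's strategy C2 is strictly dominated by C3 (R1: 9>-5, R2: 4>1, R3: 10>1) and is removed.
Player 1's strategy R1 is strictly dominated by R3 (C1: 6>0, C3: 8>4) and is removed.
For Player 1, R3 strictly dominates R2 on the remaining columns (C1: 6>-3, C3: 8>-2); eliminate R2.
For Player 2, C3 strictly dominates C1 on the remaining rows (R3: 10>-1); eliminate C1.
Among the remaining strategies, none is strictly dominated by another pure strategy of the same player, so the elimination stops.
Surviving strategies — Player 1: {R3}; Player 2: {C3}.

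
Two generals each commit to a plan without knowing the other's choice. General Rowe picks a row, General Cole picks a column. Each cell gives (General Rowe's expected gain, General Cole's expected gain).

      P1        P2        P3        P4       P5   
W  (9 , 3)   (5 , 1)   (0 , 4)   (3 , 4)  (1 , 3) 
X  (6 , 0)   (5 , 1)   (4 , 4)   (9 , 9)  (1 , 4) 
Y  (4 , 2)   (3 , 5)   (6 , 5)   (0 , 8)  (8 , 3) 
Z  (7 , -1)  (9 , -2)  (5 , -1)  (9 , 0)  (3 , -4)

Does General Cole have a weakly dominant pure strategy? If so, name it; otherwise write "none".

P4

P4 vs P1: W: 4>3, X: 9>0, Y: 8>2, Z: 0>-1.
P4 vs P2: W: 4>1, X: 9>1, Y: 8>5, Z: 0>-2.
P4 vs P3: W: 4=4, X: 9>4, Y: 8>5, Z: 0>-1.
P4 vs P5: W: 4>3, X: 9>4, Y: 8>3, Z: 0>-4.
P4 is at least as good as every other strategy against every opponent action, so it is weakly dominant.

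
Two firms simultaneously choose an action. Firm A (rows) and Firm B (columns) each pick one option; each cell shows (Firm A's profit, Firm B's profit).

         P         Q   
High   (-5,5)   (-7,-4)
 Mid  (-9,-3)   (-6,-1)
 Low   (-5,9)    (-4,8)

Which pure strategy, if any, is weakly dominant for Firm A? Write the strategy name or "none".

Low

Low vs High: P: -5=-5, Q: -4>-7.
Low vs Mid: P: -5>-9, Q: -4>-6.
Low is at least as good as every other strategy against every opponent action, so it is weakly dominant.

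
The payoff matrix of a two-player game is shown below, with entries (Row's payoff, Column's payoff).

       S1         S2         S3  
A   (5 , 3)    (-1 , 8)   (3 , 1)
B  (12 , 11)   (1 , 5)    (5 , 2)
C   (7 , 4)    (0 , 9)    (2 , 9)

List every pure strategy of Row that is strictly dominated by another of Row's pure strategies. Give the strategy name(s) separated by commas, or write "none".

A, C

B strictly dominates A — S1: 12>5, S2: 1>-1, S3: 5>3.
B: no other strategy beats it everywhere (A at S1 (12>5); C at S1 (12>7)).
C: dominated, since B does at least as well everywhere (S1: 12>7, S2: 1>0, S3: 5>2).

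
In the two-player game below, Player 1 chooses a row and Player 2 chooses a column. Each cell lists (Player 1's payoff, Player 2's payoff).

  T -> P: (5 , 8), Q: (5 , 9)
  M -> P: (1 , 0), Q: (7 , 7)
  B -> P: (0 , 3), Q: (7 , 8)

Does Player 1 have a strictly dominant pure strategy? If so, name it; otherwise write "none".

none

T fails to dominate M at Q (5<7).
M fails to dominate T at P (1<5).
B fails to dominate T at P (0<5).
No single strategy dominates all the others.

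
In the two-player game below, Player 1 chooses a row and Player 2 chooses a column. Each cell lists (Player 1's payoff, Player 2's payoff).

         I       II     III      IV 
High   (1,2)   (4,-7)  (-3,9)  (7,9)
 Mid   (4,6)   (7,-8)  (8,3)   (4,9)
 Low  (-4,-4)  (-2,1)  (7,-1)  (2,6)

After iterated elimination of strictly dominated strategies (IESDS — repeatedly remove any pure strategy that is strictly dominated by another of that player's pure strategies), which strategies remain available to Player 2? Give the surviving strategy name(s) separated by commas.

For Player 1, Mid strictly dominates Low on the remaining columns (I: 4>-4, II: 7>-2, III: 8>7, IV: 4>2); eliminate Low.
Column I is eliminated: IV beats it against every remaining row (High: 9>2, Mid: 9>6).
Player 2's strategy II is strictly dominated by III (High: 9>-7, Mid: 3>-8) and is removed.
Among the remaining strategies, none is strictly dominated by another pure strategy of the same player, so the elimination stops.
Surviving strategies — Player 1: {High, Mid}; Player 2: {III, IV}.

III, IV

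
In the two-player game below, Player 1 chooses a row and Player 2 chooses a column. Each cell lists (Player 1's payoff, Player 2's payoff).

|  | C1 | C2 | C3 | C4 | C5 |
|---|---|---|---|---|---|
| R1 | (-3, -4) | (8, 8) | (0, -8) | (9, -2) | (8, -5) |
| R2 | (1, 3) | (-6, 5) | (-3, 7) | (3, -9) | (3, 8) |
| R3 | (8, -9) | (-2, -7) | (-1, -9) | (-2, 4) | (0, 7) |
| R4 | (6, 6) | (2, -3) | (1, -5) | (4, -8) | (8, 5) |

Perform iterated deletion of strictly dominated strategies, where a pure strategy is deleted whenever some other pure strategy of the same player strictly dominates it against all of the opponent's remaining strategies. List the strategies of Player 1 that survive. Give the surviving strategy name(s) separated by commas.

Player 1's strategy R2 is strictly dominated by R4 (C1: 6>1, C2: 2>-6, C3: 1>-3, C4: 4>3, C5: 8>3) and is removed.
For Player 2, C2 strictly dominates C3 on the remaining rows (R1: 8>-8, R3: -7>-9, R4: -3>-5); eliminate C3.
Among the remaining strategies, none is strictly dominated by another pure strategy of the same player, so the elimination stops.
Surviving strategies — Player 1: {R1, R3, R4}; Player 2: {C1, C2, C4, C5}.

R1, R3, R4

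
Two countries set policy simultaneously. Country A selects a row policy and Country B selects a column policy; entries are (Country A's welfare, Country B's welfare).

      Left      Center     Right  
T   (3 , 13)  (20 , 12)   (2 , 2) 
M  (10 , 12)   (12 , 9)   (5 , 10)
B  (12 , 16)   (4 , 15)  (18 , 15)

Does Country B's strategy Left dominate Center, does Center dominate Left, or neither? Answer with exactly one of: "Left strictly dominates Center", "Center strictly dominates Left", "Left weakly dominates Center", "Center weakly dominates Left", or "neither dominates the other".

Left strictly dominates Center

Left's payoffs vs Center's, by Country A's action — T: 13>12, M: 12>9, B: 16>15.
Left gives a strictly higher payoff against every action of Country A, so Left strictly dominates Center.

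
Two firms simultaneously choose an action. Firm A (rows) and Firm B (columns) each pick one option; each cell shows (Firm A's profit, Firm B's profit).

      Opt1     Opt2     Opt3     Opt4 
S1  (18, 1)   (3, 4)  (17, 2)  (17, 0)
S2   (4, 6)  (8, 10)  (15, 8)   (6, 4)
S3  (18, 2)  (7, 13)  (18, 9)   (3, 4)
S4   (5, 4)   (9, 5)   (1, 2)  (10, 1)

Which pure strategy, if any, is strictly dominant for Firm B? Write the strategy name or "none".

Opt2

Opt2 vs Opt1: S1: 4>1, S2: 10>6, S3: 13>2, S4: 5>4.
Opt2 vs Opt3: S1: 4>2, S2: 10>8, S3: 13>9, S4: 5>2.
Opt2 vs Opt4: S1: 4>0, S2: 10>4, S3: 13>4, S4: 5>1.
Opt2 strictly beats every other strategy against every opponent action, so it is strictly dominant.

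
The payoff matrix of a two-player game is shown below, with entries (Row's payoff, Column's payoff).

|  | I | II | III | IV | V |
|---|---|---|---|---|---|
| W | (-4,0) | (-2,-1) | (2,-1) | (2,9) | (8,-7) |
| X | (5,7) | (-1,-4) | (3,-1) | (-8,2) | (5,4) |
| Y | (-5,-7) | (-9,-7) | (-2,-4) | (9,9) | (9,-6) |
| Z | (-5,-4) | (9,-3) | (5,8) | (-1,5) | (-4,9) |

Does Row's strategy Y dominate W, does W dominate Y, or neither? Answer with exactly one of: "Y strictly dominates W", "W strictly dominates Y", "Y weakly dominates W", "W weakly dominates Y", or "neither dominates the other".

Y's payoffs vs W's, by Column's action — I: -5<-4, II: -9<-2, III: -2<2, IV: 9>2, V: 9>8.
Y does better at IV, V but worse at I, II, III; neither strategy dominates the other.

neither dominates the other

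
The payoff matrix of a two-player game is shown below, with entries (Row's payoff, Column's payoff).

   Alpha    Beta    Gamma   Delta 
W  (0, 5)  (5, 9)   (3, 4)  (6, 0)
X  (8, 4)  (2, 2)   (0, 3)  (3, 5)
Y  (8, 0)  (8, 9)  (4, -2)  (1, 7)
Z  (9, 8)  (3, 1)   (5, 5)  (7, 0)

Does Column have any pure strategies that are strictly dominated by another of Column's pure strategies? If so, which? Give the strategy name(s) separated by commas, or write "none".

Alpha: no other strategy beats it everywhere (Beta at X (4>2); Gamma at W (5>4); Delta at W (5>0)).
Beta is not dominated — it holds its own against Alpha at W (9>5); Gamma at W (9>4); Delta at W (9>0).
Alpha strictly dominates Gamma — W: 5>4, X: 4>3, Y: 0>-2, Z: 8>5.
Nothing dominates Delta: Alpha at X (5>4); Beta at X (5>2); Gamma at X (5>3).

Gamma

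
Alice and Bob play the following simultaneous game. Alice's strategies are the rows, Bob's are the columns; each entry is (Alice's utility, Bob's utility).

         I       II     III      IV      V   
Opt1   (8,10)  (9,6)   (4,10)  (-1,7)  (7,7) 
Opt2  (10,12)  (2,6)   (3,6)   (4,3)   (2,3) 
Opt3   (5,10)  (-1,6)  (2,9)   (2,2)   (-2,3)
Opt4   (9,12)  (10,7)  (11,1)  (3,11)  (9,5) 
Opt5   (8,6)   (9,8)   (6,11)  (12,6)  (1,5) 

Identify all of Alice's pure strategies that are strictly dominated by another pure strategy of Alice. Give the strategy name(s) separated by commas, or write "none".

Opt1, Opt3

Opt1 is strictly dominated by Opt4 (I: 9>8, II: 10>9, III: 11>4, IV: 3>-1, V: 9>7).
Opt2: no other strategy beats it everywhere (Opt1 at I (10>8); Opt3 at I (10>5); Opt4 at I (10>9); Opt5 at I (10>8)).
Opt2 strictly dominates Opt3 — I: 10>5, II: 2>-1, III: 3>2, IV: 4>2, V: 2>-2.
Opt4 is not dominated — it holds its own against Opt1 at I (9>8); Opt2 at II (10>2); Opt3 at I (9>5); Opt5 at I (9>8).
Nothing dominates Opt5: Opt1 at I (8=8); Opt2 at II (9>2); Opt3 at I (8>5); Opt4 at IV (12>3).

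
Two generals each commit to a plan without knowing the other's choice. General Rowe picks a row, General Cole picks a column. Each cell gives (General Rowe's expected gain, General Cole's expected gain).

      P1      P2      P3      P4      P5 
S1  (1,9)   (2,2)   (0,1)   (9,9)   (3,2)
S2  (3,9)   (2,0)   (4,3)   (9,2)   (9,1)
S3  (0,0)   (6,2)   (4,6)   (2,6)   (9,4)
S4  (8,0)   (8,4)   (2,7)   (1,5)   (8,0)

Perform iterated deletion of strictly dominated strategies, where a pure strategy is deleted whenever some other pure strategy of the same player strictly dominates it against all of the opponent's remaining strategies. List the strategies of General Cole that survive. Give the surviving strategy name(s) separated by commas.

Column P2 is eliminated: P4 beats it against every remaining row (S1: 9>2, S2: 2>0, S3: 6>2, S4: 5>4).
General Cole's strategy P5 is strictly dominated by P4 (S1: 9>2, S2: 2>1, S3: 6>4, S4: 5>0) and is removed.
Among the remaining strategies, none is strictly dominated by another pure strategy of the same player, so the elimination stops.
Surviving strategies — General Rowe: {S1, S2, S3, S4}; General Cole: {P1, P3, P4}.

P1, P3, P4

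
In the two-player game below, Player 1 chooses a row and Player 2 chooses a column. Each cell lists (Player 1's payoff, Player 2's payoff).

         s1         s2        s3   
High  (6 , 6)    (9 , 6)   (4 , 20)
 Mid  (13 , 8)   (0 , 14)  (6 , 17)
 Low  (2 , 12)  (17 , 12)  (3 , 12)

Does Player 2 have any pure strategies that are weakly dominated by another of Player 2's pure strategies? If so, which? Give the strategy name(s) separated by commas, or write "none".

s1, s2

s1: dominated, since s2 does at least as well everywhere (High: 6=6, Mid: 14>8, Low: 12=12).
s2: dominated, since s3 does at least as well everywhere (High: 20>6, Mid: 17>14, Low: 12=12).
s3 is not dominated — it holds its own against s1 at High (20>6); s2 at High (20>6).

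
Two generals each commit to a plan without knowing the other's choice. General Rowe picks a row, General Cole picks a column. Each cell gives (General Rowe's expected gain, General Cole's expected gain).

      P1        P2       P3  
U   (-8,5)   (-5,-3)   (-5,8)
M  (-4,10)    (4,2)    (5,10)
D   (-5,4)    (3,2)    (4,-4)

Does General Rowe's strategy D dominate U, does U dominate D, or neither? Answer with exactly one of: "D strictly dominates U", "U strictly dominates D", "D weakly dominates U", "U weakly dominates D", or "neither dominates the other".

Compare D to U across each choice by General Cole: P1: -5>-8, P2: 3>-5, P3: 4>-5.
D gives a strictly higher payoff against each choice by General Cole, so D strictly dominates U.

D strictly dominates U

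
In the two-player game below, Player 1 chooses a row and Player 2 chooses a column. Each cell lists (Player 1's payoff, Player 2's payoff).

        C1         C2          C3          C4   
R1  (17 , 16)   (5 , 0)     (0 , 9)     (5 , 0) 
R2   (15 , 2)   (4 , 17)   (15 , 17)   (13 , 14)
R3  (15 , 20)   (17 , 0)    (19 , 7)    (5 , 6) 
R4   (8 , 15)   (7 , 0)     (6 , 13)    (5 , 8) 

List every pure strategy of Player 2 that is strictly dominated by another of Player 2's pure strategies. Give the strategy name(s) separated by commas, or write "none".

Nothing dominates C1: C2 at R1 (16>0); C3 at R1 (16>9); C4 at R1 (16>0).
C2: no other strategy beats it everywhere (C1 at R2 (17>2); C3 at R2 (17=17); C4 at R1 (0=0)).
C3: no other strategy beats it everywhere (C1 at R2 (17>2); C2 at R1 (9>0); C4 at R1 (9>0)).
C4 is strictly dominated by C3 (R1: 9>0, R2: 17>14, R3: 7>6, R4: 13>8).

C4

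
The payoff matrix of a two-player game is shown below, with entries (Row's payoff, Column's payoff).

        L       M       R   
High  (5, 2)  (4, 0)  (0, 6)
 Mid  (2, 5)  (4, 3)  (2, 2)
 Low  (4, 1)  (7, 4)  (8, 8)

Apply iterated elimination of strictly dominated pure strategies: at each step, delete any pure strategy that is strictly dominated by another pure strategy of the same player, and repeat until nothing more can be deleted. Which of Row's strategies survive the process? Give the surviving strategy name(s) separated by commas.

Low

Row Mid is eliminated: Low beats it against every remaining column (L: 4>2, M: 7>4, R: 8>2).
Column's strategy L is strictly dominated by R (High: 6>2, Low: 8>1) and is removed.
Row High is eliminated: Low beats it against every remaining column (M: 7>4, R: 8>0).
Column's strategy M is strictly dominated by R (Low: 8>4) and is removed.
Among the remaining strategies, none is strictly dominated by another pure strategy of the same player, so the elimination stops.
Surviving strategies — Row: {Low}; Column: {R}.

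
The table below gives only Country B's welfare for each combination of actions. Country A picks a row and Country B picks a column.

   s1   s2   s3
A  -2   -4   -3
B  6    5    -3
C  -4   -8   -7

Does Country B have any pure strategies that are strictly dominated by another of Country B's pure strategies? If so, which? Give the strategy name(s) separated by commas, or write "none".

s2, s3

Nothing dominates s1: s2 at A (-2>-4); s3 at A (-2>-3).
s2 is strictly dominated by s1 (A: -2>-4, B: 6>5, C: -4>-8).
s1 strictly dominates s3 — A: -2>-3, B: 6>-3, C: -4>-7.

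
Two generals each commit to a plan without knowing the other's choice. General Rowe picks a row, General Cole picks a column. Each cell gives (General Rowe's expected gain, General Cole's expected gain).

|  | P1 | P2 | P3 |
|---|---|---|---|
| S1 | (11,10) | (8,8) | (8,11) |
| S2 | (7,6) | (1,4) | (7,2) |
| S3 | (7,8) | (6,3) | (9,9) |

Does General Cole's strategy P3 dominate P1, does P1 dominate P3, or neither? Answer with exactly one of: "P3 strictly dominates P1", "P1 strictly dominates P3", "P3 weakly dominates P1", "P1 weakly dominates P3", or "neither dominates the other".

neither dominates the other

Compare P3 to P1 across every action of General Rowe: S1: 11>10, S2: 2<6, S3: 9>8.
P3 does better at S1, S3 but worse at S2; neither strategy dominates the other.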